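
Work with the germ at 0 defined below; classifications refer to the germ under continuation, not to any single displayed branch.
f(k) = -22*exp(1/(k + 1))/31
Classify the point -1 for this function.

The exponent 1/(k - (-1)) has a pole at -1, so exp(1/(k - (-1))) takes every nonzero value near it: an essential singularity (not a pole of any order).

The point is an essential singularity.


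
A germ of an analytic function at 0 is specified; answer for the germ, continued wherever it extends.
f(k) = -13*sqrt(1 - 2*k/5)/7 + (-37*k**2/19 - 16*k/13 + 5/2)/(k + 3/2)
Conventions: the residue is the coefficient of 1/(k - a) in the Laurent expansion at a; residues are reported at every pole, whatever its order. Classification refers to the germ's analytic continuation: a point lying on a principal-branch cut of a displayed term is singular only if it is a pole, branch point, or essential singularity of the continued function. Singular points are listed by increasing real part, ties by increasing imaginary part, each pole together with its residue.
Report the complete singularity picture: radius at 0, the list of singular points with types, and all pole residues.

Denominator factor (k + 3/2): pole of order 1 at -3/2, modulus 3/2.
Branch term (-13/7)*sqrt(1 - k/(5/2)): its argument vanishes at k = 5/2, a square-root branch point, modulus 5/2.
The radius of convergence is the smallest modulus among the singular points: 3/2.
The branch term is analytic at -3/2 and contributes nothing to the residue; only the rational part matters.
At the order-1 pole -3/2 set g(k) = (k - (-3/2))*(rational part) = -37*k**2/19 - 16*k/13 + 5/2.
Simple pole: residue = g(a) at a = -3/2, which is -35/988.
List the singular points by increasing real part (a conjugate pair: the negative imaginary part first).

Radius of convergence at 0: 3/2.
At -3/2: a pole of order 1; residue -35/988.
At 5/2: an algebraic (square-root) branch point.


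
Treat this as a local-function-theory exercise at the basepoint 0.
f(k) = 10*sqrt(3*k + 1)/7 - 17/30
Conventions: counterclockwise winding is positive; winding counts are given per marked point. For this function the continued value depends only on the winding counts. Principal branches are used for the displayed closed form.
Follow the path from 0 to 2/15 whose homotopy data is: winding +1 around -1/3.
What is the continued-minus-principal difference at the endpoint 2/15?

Continued minus principal equals -(4/7)*sqrt(35).

The rational part is single-valued and drops out of the difference; each branch term changes only by its own monodromy.
(10/7)*sqrt(1 - k/(-1/3)): winding +1 is odd, the square root flips sign, contributing -2*(10/7)*sqrt(1 - (2/15)/(-1/3)) = -2*(10/7)*sqrt(7/5) = -(4/7)*sqrt(35).
Summing the contributions at k = 2/15 gives -(4/7)*sqrt(35).


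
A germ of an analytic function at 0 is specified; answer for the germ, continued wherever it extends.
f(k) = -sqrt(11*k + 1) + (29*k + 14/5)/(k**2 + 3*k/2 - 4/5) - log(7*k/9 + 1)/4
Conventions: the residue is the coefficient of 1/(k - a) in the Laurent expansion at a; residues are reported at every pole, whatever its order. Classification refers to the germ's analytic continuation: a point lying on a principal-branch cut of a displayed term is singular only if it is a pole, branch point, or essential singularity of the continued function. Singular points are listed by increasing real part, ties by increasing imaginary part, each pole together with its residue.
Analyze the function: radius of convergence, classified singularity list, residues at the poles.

Radius of convergence at 0: 1/11.
At -3/4 - (1/20)*sqrt(545): a pole of order 1; residue 29/2 + (379/1090)*sqrt(545).
At -9/7: a logarithmic branch point.
At -1/11: an algebraic (square-root) branch point.
At -3/4 + (1/20)*sqrt(545): a pole of order 1; residue 29/2 - (379/1090)*sqrt(545).

Denominator factor (k**2 + 3*k/2 - 4/5): discriminant 109/20, real irrational roots -3/4 + (1/20)*sqrt(545) and -3/4 - (1/20)*sqrt(545); poles of order 1, moduli -3/4 + (1/20)*sqrt(545) and 3/4 + (1/20)*sqrt(545).
Branch term (-1)*sqrt(1 - k/(-1/11)): its argument vanishes at k = -1/11, a square-root branch point, modulus 1/11.
Branch term (-1/4)*log(1 - k/(-9/7)): its argument vanishes at k = -9/7, a logarithmic branch point, modulus 9/7.
The radius of convergence is the smallest modulus among the singular points: 1/11.
The branch terms are analytic at -3/4 - (1/20)*sqrt(545) and contribute nothing to the residue; only the rational part matters.
The factor k**2 + 3*k/2 - 4/5 splits as (k - a)(k - a') with a = -3/4 - (1/20)*sqrt(545), a' = -3/4 + (1/20)*sqrt(545). At the order-1 pole a set g(k) = (k - a)*(rational part) = [29*k + 14/5] / (k - a').
Simple pole: residue = g(a) at a = -3/4 - (1/20)*sqrt(545), which is 29/2 + (379/1090)*sqrt(545).
The branch terms are analytic at -3/4 + (1/20)*sqrt(545) and contribute nothing to the residue; only the rational part matters.
The factor k**2 + 3*k/2 - 4/5 splits as (k - a)(k - a') with a = -3/4 + (1/20)*sqrt(545), a' = -3/4 - (1/20)*sqrt(545). At the order-1 pole a set g(k) = (k - a)*(rational part) = [29*k + 14/5] / (k - a').
Simple pole: residue = g(a) at a = -3/4 + (1/20)*sqrt(545), which is 29/2 - (379/1090)*sqrt(545).
List the singular points by increasing real part (a conjugate pair: the negative imaginary part first).


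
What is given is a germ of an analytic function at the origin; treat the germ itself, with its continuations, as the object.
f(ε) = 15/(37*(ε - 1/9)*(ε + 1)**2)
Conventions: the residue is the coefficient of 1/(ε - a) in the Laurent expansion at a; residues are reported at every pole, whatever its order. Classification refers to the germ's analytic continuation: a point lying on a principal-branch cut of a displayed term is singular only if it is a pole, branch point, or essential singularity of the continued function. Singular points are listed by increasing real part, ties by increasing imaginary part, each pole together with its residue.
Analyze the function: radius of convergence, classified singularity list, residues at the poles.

Denominator factor (ε - 1/9): pole of order 1 at 1/9, modulus 1/9.
Denominator factor (ε + 1)^2: pole of order 2 at -1, modulus 1.
The radius of convergence is the smallest modulus among the singular points: 1/9.
At the order-2 pole -1 set g(ε) = (ε - (-1))^2*f(ε) = 15/(37*(ε - 1/9)).
Order-2 pole: residue = g'(a); g'(-1) = -243/740, so the residue is -243/740.
At the order-1 pole 1/9 set g(ε) = (ε - (1/9))*f(ε) = 15/(37*(ε + 1)**2).
Simple pole: residue = g(a) at a = 1/9, which is 243/740.
List the singular points by increasing real part (a conjugate pair: the negative imaginary part first).

Radius of convergence at 0: 1/9.
At -1: a pole of order 2; residue -243/740.
At 1/9: a pole of order 1; residue 243/740.


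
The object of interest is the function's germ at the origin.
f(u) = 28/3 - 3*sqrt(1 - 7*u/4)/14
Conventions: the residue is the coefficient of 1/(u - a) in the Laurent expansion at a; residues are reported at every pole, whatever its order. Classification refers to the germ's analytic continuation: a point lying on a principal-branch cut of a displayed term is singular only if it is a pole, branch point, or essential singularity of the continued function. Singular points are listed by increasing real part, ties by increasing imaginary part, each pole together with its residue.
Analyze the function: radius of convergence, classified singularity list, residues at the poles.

Branch term (-3/14)*sqrt(1 - u/(4/7)): its argument vanishes at u = 4/7, a square-root branch point, modulus 4/7.
The radius of convergence is the smallest modulus among the singular points: 4/7.

Radius of convergence at 0: 4/7.
At 4/7: an algebraic (square-root) branch point.


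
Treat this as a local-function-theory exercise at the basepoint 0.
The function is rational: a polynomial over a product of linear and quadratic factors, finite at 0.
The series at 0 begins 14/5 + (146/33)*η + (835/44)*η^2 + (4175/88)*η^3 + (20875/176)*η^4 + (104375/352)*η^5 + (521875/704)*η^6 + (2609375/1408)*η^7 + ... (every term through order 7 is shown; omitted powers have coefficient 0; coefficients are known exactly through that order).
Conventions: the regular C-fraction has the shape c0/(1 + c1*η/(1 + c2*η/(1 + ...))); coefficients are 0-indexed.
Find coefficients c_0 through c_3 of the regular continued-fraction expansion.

Taylor coefficients (read off): a_0 = 14/5, a_1 = 146/33, a_2 = 835/44, a_3 = 4175/88.
c0 = a_0 = 14/5. Peel one level at a time: if S = 1 + c*η/S' with S'(0) = 1, then c is the η-coefficient of S and S' = c*η/(S - 1).
S_1 = c0/f = 1 + (-365/231)*η + (-1827475/426888)*η^2 + ...; c1 = -365/231.
S_2 = c1*η/(S_1 - 1) = 1 + (-365495/134904)*η + (2617725/341056)*η^2 + ...; c2 = -365495/134904.
S_3 = c2*η/(S_2 - 1) = 1 + (120938895/42689816)*η + ...; c3 = 120938895/42689816.

The regular C-fraction coefficients are [14/5, -365/231, -365495/134904, 120938895/42689816].


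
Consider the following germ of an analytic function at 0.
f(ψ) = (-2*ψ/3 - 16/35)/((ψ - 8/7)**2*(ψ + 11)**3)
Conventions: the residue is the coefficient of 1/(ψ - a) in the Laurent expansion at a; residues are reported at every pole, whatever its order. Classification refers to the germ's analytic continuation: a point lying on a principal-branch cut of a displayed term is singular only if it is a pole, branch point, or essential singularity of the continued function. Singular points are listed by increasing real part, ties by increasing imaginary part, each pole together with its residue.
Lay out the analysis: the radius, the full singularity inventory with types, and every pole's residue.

Denominator factor (ψ - 8/7)^2: pole of order 2 at 8/7, modulus 8/7.
Denominator factor (ψ + 11)^3: pole of order 3 at -11, modulus 11.
The radius of convergence is the smallest modulus among the singular points: 8/7.
At the order-3 pole -11 set g(ψ) = (ψ - (-11))^3*f(ψ) = (-2*ψ/3 - 16/35)/(ψ - 8/7)**2.
Order-3 pole: residue = g''(a)/2; g''(-11) = 319676/783009375, so the residue is 159838/783009375.
At the order-2 pole 8/7 set g(ψ) = (ψ - (8/7))^2*f(ψ) = (-2*ψ/3 - 16/35)/(ψ + 11)**3.
Order-2 pole: residue = g'(a); g'(8/7) = -159838/783009375, so the residue is -159838/783009375.
List the singular points by increasing real part (a conjugate pair: the negative imaginary part first).

Radius of convergence at 0: 8/7.
At -11: a pole of order 3; residue 159838/783009375.
At 8/7: a pole of order 2; residue -159838/783009375.


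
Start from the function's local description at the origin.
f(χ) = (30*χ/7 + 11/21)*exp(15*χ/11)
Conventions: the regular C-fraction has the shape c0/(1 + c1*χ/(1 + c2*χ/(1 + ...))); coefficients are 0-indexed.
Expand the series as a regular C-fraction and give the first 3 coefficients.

The regular C-fraction coefficients are [11/21, -105/11, 1275/154].

Taylor coefficients (expand at 0): a_0 = 11/21, a_1 = 5, a_2 = 975/154.
c0 = a_0 = 11/21. Peel one level at a time: if S = 1 + c*χ/S' with S'(0) = 1, then c is the χ-coefficient of S and S' = c*χ/(S - 1).
S_1 = c0/f = 1 + (-105/11)*χ + (19125/242)*χ^2 + ...; c1 = -105/11.
S_2 = c1*χ/(S_1 - 1) = 1 + (1275/154)*χ + ...; c2 = 1275/154.


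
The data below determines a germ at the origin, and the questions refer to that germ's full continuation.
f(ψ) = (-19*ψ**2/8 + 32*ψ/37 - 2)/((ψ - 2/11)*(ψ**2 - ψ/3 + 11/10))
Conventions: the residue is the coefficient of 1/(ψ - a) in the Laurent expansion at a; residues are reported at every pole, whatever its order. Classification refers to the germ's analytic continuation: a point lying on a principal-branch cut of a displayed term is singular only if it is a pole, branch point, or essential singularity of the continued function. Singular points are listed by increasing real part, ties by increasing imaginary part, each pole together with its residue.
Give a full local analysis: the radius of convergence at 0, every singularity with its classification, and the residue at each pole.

Denominator factor (ψ**2 - ψ/3 + 11/10): discriminant -193/45, complex-conjugate roots (1/6) + ((1/30)*sqrt(965))*i and (1/6) - ((1/30)*sqrt(965))*i; poles of order 1, moduli (1/10)*sqrt(110) and (1/10)*sqrt(110).
Denominator factor (ψ - 2/11): pole of order 1 at 2/11, modulus 2/11.
The radius of convergence is the smallest modulus among the singular points: 2/11.
The factor ψ**2 - ψ/3 + 11/10 splits as (ψ - a)(ψ - a') with a = (1/6) - ((1/30)*sqrt(965))*i, a' = (1/6) + ((1/30)*sqrt(965))*i. At the order-1 pole a set g(ψ) = (ψ - a)*f(ψ) = [(-19*ψ**2/8 + 32*ψ/37 - 2)/(ψ - 2/11)] / (ψ - a').
Simple pole: residue = g(a) at a = (1/6) - ((1/30)*sqrt(965))*i, which is (-672419/2304656) + ((444961/444798608)*sqrt(965))*i.
The factor ψ**2 - ψ/3 + 11/10 splits as (ψ - a)(ψ - a') with a = (1/6) + ((1/30)*sqrt(965))*i, a' = (1/6) - ((1/30)*sqrt(965))*i. At the order-1 pole a set g(ψ) = (ψ - a)*f(ψ) = [(-19*ψ**2/8 + 32*ψ/37 - 2)/(ψ - 2/11)] / (ψ - a').
Simple pole: residue = g(a) at a = (1/6) + ((1/30)*sqrt(965))*i, which is (-672419/2304656) - ((444961/444798608)*sqrt(965))*i.
At the order-1 pole 2/11 set g(ψ) = (ψ - (2/11))*f(ψ) = (-19*ψ**2/8 + 32*ψ/37 - 2)/(ψ**2 - ψ/3 + 11/10).
Simple pole: residue = g(a) at a = 2/11, which is -258045/144041.
List the singular points by increasing real part (a conjugate pair: the negative imaginary part first).

Radius of convergence at 0: 2/11.
At (1/6) - ((1/30)*sqrt(965))*i: a pole of order 1; residue (-672419/2304656) + ((444961/444798608)*sqrt(965))*i.
At (1/6) + ((1/30)*sqrt(965))*i: a pole of order 1; residue (-672419/2304656) - ((444961/444798608)*sqrt(965))*i.
At 2/11: a pole of order 1; residue -258045/144041.


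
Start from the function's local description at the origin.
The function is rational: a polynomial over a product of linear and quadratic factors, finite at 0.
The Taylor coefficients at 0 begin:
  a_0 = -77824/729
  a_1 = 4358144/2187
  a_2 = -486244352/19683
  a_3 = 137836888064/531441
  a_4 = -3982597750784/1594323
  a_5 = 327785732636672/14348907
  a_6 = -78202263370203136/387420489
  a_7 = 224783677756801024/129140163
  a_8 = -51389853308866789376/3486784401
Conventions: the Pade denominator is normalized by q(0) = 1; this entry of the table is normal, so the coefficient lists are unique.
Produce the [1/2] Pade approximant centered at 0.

The Pade approximant has numerator coefficients [-77824/729, 2089418752/7774785]; denominator coefficients [1, 172232/10665, 2241112/31995].

Taylor coefficients needed (read off): a_0 = -77824/729, a_1 = 4358144/2187, a_2 = -486244352/19683, a_3 = 137836888064/531441.
Write the denominator as Q(β) = 1 + q1*β + q2*β^2. Requiring Q*f - P = O(β^4) with deg P <= 1 kills the coefficients of β^2..β^3 in Q*f:
  β^2: a_2 + q1*a_1 + q2*a_0 = 0, i.e. -486244352/19683 + (4358144/2187)*q1 + (-77824/729)*q2 = 0.
  β^3: a_3 + q1*a_2 + q2*a_1 = 0, i.e. 137836888064/531441 + (-486244352/19683)*q1 + (4358144/2187)*q2 = 0.
Solving this linear system: q1 = 172232/10665, q2 = 2241112/31995.
The numerator is Q*f truncated at degree 1: P0 = a_0 = -77824/729; P1 = a_1 + q1*a_0 = 2089418752/7774785.


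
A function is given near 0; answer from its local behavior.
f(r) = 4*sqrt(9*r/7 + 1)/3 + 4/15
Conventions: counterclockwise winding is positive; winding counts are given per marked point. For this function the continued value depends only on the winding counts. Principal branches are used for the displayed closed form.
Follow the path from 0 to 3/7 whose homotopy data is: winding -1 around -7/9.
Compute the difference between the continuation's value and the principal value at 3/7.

Continued minus principal equals -(16/21)*sqrt(19).

The rational part is single-valued and drops out of the difference; each branch term changes only by its own monodromy.
(4/3)*sqrt(1 - r/(-7/9)): winding -1 is odd, the square root flips sign, contributing -2*(4/3)*sqrt(1 - (3/7)/(-7/9)) = -2*(4/3)*sqrt(76/49) = -(16/21)*sqrt(19).
Summing the contributions at r = 3/7 gives -(16/21)*sqrt(19).


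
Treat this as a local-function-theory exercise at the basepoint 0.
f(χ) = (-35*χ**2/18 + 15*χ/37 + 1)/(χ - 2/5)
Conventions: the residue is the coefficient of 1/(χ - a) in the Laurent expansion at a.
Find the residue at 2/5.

The residue is 1417/1665.

At the order-1 pole 2/5 set g(χ) = (χ - (2/5))*f(χ) = -35*χ**2/18 + 15*χ/37 + 1.
Simple pole: residue = g(a) at a = 2/5, which is 1417/1665.


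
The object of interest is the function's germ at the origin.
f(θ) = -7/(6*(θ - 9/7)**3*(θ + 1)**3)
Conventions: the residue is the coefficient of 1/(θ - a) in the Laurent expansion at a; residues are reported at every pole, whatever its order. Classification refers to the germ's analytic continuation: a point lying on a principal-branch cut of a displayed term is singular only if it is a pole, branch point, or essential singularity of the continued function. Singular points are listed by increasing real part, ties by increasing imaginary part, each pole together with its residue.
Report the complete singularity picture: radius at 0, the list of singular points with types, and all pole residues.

Radius of convergence at 0: 1.
At -1: a pole of order 3; residue 117649/1048576.
At 9/7: a pole of order 3; residue -117649/1048576.

Denominator factor (θ + 1)^3: pole of order 3 at -1, modulus 1.
Denominator factor (θ - 9/7)^3: pole of order 3 at 9/7, modulus 9/7.
The radius of convergence is the smallest modulus among the singular points: 1.
At the order-3 pole -1 set g(θ) = (θ - (-1))^3*f(θ) = -7/(6*(θ - 9/7)**3).
Order-3 pole: residue = g''(a)/2; g''(-1) = 117649/524288, so the residue is 117649/1048576.
At the order-3 pole 9/7 set g(θ) = (θ - (9/7))^3*f(θ) = -7/(6*(θ + 1)**3).
Order-3 pole: residue = g''(a)/2; g''(9/7) = -117649/524288, so the residue is -117649/1048576.
List the singular points by increasing real part (a conjugate pair: the negative imaginary part first).


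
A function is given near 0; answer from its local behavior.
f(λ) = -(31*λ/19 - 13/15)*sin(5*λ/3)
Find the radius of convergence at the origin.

The factor -sin(5*λ/3) is entire and contributes no finite singular point.
The polynomial part has no poles.
No finite singular points: the Taylor series at 0 converges everywhere.

The radius of convergence is infinite.


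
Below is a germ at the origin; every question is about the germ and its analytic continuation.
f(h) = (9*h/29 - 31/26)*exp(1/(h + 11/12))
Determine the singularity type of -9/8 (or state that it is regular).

The point is a regular point.

There is no denominator, hence no pole anywhere.
The essential point of exp(1/(h - (-11/12))) is -11/12, not -9/8.
So the germ continues analytically to -9/8.


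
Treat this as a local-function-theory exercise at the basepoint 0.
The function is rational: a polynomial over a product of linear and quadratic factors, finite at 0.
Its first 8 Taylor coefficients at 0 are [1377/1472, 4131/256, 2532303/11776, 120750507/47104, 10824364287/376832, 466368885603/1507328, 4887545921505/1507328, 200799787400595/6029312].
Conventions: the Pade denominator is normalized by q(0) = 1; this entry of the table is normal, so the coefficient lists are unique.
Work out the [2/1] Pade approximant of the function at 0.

The Pade approximant has numerator coefficients [1377/1472, 562275/112792, 327341817/14437376]; denominator coefficients [1, -87691/7356].

Taylor coefficients needed (read off): a_0 = 1377/1472, a_1 = 4131/256, a_2 = 2532303/11776, a_3 = 120750507/47104.
Write the denominator as Q(δ) = 1 + q1*δ. Requiring Q*f - P = O(δ^4) with deg P <= 2 kills the coefficients of δ^3..δ^3 in Q*f:
  δ^3: a_3 + q1*a_2 = 0, i.e. 120750507/47104 + (2532303/11776)*q1 = 0.
Solving this linear system: q1 = -87691/7356.
The numerator is Q*f truncated at degree 2: P0 = a_0 = 1377/1472; P1 = a_1 + q1*a_0 = 562275/112792; P2 = a_2 + q1*a_1 = 327341817/14437376.


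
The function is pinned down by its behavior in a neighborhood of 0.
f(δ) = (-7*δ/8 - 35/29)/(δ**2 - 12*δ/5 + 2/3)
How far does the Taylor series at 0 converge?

The radius of convergence is 6/5 - (1/15)*sqrt(174).

Denominator factor (δ**2 - 12*δ/5 + 2/3): discriminant 232/75, real irrational roots 6/5 + (1/15)*sqrt(174) and 6/5 - (1/15)*sqrt(174); poles of order 1, moduli 6/5 + (1/15)*sqrt(174) and 6/5 - (1/15)*sqrt(174).
The radius of convergence is the smallest modulus among the singular points: 6/5 - (1/15)*sqrt(174).


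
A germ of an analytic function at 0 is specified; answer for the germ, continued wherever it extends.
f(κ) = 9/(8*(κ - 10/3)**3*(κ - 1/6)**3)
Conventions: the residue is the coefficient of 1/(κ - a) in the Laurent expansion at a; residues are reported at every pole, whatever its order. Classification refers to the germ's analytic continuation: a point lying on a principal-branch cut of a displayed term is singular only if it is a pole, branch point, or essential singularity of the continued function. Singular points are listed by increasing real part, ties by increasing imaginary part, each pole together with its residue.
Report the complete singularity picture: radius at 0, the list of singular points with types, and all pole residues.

Denominator factor (κ - 1/6)^3: pole of order 3 at 1/6, modulus 1/6.
Denominator factor (κ - 10/3)^3: pole of order 3 at 10/3, modulus 10/3.
The radius of convergence is the smallest modulus among the singular points: 1/6.
At the order-3 pole 1/6 set g(κ) = (κ - (1/6))^3*f(κ) = 9/(8*(κ - 10/3)**3).
Order-3 pole: residue = g''(a)/2; g''(1/6) = -104976/2476099, so the residue is -52488/2476099.
At the order-3 pole 10/3 set g(κ) = (κ - (10/3))^3*f(κ) = 9/(8*(κ - 1/6)**3).
Order-3 pole: residue = g''(a)/2; g''(10/3) = 104976/2476099, so the residue is 52488/2476099.
List the singular points by increasing real part (a conjugate pair: the negative imaginary part first).

Radius of convergence at 0: 1/6.
At 1/6: a pole of order 3; residue -52488/2476099.
At 10/3: a pole of order 3; residue 52488/2476099.


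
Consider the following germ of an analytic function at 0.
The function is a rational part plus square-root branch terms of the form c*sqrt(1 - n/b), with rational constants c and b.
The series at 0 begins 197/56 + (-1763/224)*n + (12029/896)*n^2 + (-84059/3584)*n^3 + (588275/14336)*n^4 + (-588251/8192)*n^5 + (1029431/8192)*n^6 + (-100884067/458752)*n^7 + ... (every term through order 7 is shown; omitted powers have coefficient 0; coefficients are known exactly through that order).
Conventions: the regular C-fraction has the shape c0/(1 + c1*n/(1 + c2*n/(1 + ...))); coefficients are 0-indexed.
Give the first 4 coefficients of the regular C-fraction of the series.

Taylor coefficients (read off): a_0 = 197/56, a_1 = -1763/224, a_2 = 12029/896, a_3 = -84059/3584.
c0 = a_0 = 197/56. Peel one level at a time: if S = 1 + c*n/S' with S'(0) = 1, then c is the n-coefficient of S and S' = c*n/(S - 1).
S_1 = c0/f = 1 + (1763/788)*n + (92307/77618)*n^2 + ...; c1 = 1763/788.
S_2 = c1*n/(S_1 - 1) = 1 + (-184614/347311)*n + (-437397/6216338)*n^2 + ...; c2 = -184614/347311.
S_3 = c2*n/(S_2 - 1) = 1 + (-28722403/216982988)*n + ...; c3 = -28722403/216982988.

The regular C-fraction coefficients are [197/56, 1763/788, -184614/347311, -28722403/216982988].


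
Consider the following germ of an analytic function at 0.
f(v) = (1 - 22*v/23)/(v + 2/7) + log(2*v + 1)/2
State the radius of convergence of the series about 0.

Denominator factor (v + 2/7): pole of order 1 at -2/7, modulus 2/7.
Branch term (1/2)*log(1 - v/(-1/2)): its argument vanishes at v = -1/2, a logarithmic branch point, modulus 1/2.
The radius of convergence is the smallest modulus among the singular points: 2/7.

The radius of convergence is 2/7.


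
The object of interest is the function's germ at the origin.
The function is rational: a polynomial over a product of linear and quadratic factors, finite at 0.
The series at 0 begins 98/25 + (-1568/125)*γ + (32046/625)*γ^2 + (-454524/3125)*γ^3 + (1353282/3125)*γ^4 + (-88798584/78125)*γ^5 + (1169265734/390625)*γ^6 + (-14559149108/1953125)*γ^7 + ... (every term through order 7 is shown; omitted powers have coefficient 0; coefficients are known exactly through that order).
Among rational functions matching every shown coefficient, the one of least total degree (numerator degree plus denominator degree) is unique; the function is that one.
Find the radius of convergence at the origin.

No rational of total degree below 5 reproduces all 8 coefficients; solving the [0/5] Pade equations on them gives f(γ) = 1/(4*(γ - 5/7)**2*(γ + 1/2)**3), whose expansion matches every shown term.
Denominator factor (γ - 5/7)^2: pole of order 2 at 5/7, modulus 5/7.
Denominator factor (γ + 1/2)^3: pole of order 3 at -1/2, modulus 1/2.
The radius of convergence is the smallest modulus among the singular points: 1/2.

The radius of convergence is 1/2.


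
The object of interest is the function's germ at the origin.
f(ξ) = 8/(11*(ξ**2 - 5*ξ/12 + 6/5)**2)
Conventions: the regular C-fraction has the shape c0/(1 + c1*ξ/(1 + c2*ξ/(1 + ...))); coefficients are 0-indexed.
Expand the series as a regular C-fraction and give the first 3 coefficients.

The regular C-fraction coefficients are [50/99, -25/36, 1853/720].

Taylor coefficients (expand at 0): a_0 = 50/99, a_1 = 625/1782, a_2 = -5125/7776.
c0 = a_0 = 50/99. Peel one level at a time: if S = 1 + c*ξ/S' with S'(0) = 1, then c is the ξ-coefficient of S and S' = c*ξ/(S - 1).
S_1 = c0/f = 1 + (-25/36)*ξ + (9265/5184)*ξ^2 + ...; c1 = -25/36.
S_2 = c1*ξ/(S_1 - 1) = 1 + (1853/720)*ξ + ...; c2 = 1853/720.


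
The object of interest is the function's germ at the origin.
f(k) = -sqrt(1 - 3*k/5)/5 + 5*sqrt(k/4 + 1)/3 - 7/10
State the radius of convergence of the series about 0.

Branch term (-1/5)*sqrt(1 - k/(5/3)): its argument vanishes at k = 5/3, a square-root branch point, modulus 5/3.
Branch term (5/3)*sqrt(1 - k/(-4)): its argument vanishes at k = -4, a square-root branch point, modulus 4.
The radius of convergence is the smallest modulus among the singular points: 5/3.

The radius of convergence is 5/3.


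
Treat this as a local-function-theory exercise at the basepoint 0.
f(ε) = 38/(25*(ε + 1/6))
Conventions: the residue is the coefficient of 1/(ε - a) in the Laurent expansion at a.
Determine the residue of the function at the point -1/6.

At the order-1 pole -1/6 set g(ε) = (ε - (-1/6))*f(ε) = 38/25.
Simple pole: residue = g(a) at a = -1/6, which is 38/25.

The residue is 38/25.


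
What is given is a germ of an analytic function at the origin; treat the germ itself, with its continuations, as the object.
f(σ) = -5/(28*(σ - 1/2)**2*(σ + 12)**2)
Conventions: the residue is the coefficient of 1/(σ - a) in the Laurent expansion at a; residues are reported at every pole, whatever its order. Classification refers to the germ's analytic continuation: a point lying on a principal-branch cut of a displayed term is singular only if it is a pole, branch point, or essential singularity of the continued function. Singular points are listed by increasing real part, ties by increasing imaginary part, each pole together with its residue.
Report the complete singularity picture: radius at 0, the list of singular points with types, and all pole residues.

Radius of convergence at 0: 1/2.
At -12: a pole of order 2; residue -4/21875.
At 1/2: a pole of order 2; residue 4/21875.

Denominator factor (σ + 12)^2: pole of order 2 at -12, modulus 12.
Denominator factor (σ - 1/2)^2: pole of order 2 at 1/2, modulus 1/2.
The radius of convergence is the smallest modulus among the singular points: 1/2.
At the order-2 pole -12 set g(σ) = (σ - (-12))^2*f(σ) = -5/(28*(σ - 1/2)**2).
Order-2 pole: residue = g'(a); g'(-12) = -4/21875, so the residue is -4/21875.
At the order-2 pole 1/2 set g(σ) = (σ - (1/2))^2*f(σ) = -5/(28*(σ + 12)**2).
Order-2 pole: residue = g'(a); g'(1/2) = 4/21875, so the residue is 4/21875.
List the singular points by increasing real part (a conjugate pair: the negative imaginary part first).


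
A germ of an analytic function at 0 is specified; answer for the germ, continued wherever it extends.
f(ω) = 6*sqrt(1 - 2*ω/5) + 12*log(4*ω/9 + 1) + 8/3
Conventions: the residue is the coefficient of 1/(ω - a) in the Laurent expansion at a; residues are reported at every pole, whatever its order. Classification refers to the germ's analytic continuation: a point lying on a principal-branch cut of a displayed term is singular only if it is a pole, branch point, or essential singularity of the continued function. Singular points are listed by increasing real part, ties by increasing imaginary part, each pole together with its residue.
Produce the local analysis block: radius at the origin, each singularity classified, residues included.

Branch term (6)*sqrt(1 - ω/(5/2)): its argument vanishes at ω = 5/2, a square-root branch point, modulus 5/2.
Branch term (12)*log(1 - ω/(-9/4)): its argument vanishes at ω = -9/4, a logarithmic branch point, modulus 9/4.
The radius of convergence is the smallest modulus among the singular points: 9/4.
List the singular points by increasing real part (a conjugate pair: the negative imaginary part first).

Radius of convergence at 0: 9/4.
At -9/4: a logarithmic branch point.
At 5/2: an algebraic (square-root) branch point.


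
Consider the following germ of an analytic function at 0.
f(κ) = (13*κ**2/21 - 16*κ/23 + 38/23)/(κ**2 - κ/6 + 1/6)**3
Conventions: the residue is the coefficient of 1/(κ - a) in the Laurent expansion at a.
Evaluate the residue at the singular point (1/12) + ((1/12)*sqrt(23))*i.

The residue is -((12254904/1958887)*sqrt(23))*i.

The factor κ**2 - κ/6 + 1/6 splits as (κ - a)(κ - a') with a = (1/12) + ((1/12)*sqrt(23))*i, a' = (1/12) - ((1/12)*sqrt(23))*i. At the order-3 pole a set g(κ) = (κ - a)^3*f(κ) = [13*κ**2/21 - 16*κ/23 + 38/23] / (κ - a')^3.
Order-3 pole: residue = g''(a)/2; g''((1/12) + ((1/12)*sqrt(23))*i) = -((24509808/1958887)*sqrt(23))*i, so the residue is -((12254904/1958887)*sqrt(23))*i.


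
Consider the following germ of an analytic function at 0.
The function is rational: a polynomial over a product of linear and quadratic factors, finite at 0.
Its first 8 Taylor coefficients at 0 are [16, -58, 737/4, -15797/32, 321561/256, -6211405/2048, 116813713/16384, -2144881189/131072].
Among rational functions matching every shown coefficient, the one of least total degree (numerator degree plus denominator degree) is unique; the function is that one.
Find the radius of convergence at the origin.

The radius of convergence is 1/2.

No rational of total degree below 4 reproduces all 8 coefficients; solving the [0/4] Pade equations on them gives f(χ) = -32/(7*(χ + 1/2)**2*(χ**2 + 3*χ/7 - 8/7)), whose expansion matches every shown term.
Denominator factor (χ**2 + 3*χ/7 - 8/7): discriminant 233/49, real irrational roots -3/14 + (1/14)*sqrt(233) and -3/14 - (1/14)*sqrt(233); poles of order 1, moduli -3/14 + (1/14)*sqrt(233) and 3/14 + (1/14)*sqrt(233).
Denominator factor (χ + 1/2)^2: pole of order 2 at -1/2, modulus 1/2.
The radius of convergence is the smallest modulus among the singular points: 1/2.


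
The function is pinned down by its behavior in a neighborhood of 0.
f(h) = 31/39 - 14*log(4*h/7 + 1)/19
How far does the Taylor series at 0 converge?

Branch term (-14/19)*log(1 - h/(-7/4)): its argument vanishes at h = -7/4, a logarithmic branch point, modulus 7/4.
The radius of convergence is the smallest modulus among the singular points: 7/4.

The radius of convergence is 7/4.


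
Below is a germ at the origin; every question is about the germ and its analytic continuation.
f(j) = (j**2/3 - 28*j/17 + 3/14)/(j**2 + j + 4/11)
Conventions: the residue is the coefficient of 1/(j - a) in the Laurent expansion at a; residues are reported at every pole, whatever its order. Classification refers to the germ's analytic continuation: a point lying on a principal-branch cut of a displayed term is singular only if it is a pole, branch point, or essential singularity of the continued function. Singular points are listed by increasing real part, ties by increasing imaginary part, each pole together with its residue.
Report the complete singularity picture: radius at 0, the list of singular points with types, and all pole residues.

Denominator factor (j**2 + j + 4/11): discriminant -5/11, complex-conjugate roots (-1/2) + ((1/22)*sqrt(55))*i and (-1/2) - ((1/22)*sqrt(55))*i; poles of order 1, moduli (2/11)*sqrt(11) and (2/11)*sqrt(11).
The radius of convergence is the smallest modulus among the singular points: (2/11)*sqrt(11).
The factor j**2 + j + 4/11 splits as (j - a)(j - a') with a = (-1/2) - ((1/22)*sqrt(55))*i, a' = (-1/2) + ((1/22)*sqrt(55))*i. At the order-1 pole a set g(j) = (j - a)*f(j) = [j**2/3 - 28*j/17 + 3/14] / (j - a').
Simple pole: residue = g(a) at a = (-1/2) - ((1/22)*sqrt(55))*i, which is (-101/102) + ((1418/6545)*sqrt(55))*i.
The factor j**2 + j + 4/11 splits as (j - a)(j - a') with a = (-1/2) + ((1/22)*sqrt(55))*i, a' = (-1/2) - ((1/22)*sqrt(55))*i. At the order-1 pole a set g(j) = (j - a)*f(j) = [j**2/3 - 28*j/17 + 3/14] / (j - a').
Simple pole: residue = g(a) at a = (-1/2) + ((1/22)*sqrt(55))*i, which is (-101/102) - ((1418/6545)*sqrt(55))*i.
List the singular points by increasing real part (a conjugate pair: the negative imaginary part first).

Radius of convergence at 0: (2/11)*sqrt(11).
At (-1/2) - ((1/22)*sqrt(55))*i: a pole of order 1; residue (-101/102) + ((1418/6545)*sqrt(55))*i.
At (-1/2) + ((1/22)*sqrt(55))*i: a pole of order 1; residue (-101/102) - ((1418/6545)*sqrt(55))*i.


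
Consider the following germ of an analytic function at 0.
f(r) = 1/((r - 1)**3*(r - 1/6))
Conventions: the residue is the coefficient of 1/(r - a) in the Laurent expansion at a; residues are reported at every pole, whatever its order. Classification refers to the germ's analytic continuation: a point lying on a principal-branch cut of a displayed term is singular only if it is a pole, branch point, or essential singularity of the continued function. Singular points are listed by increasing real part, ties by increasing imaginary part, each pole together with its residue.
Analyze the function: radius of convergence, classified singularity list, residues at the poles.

Denominator factor (r - 1)^3: pole of order 3 at 1, modulus 1.
Denominator factor (r - 1/6): pole of order 1 at 1/6, modulus 1/6.
The radius of convergence is the smallest modulus among the singular points: 1/6.
At the order-1 pole 1/6 set g(r) = (r - (1/6))*f(r) = (r - 1)**(-3).
Simple pole: residue = g(a) at a = 1/6, which is -216/125.
At the order-3 pole 1 set g(r) = (r - (1))^3*f(r) = 1/(r - 1/6).
Order-3 pole: residue = g''(a)/2; g''(1) = 432/125, so the residue is 216/125.
List the singular points by increasing real part (a conjugate pair: the negative imaginary part first).

Radius of convergence at 0: 1/6.
At 1/6: a pole of order 1; residue -216/125.
At 1: a pole of order 3; residue 216/125.


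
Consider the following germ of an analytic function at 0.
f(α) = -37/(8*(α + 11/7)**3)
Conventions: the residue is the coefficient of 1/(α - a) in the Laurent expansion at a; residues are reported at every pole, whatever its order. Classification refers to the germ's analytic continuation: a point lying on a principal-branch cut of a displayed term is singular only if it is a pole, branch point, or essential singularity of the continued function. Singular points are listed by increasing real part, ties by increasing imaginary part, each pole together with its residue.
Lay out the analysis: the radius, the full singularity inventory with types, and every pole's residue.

Radius of convergence at 0: 11/7.
At -11/7: a pole of order 3; residue 0.

Denominator factor (α + 11/7)^3: pole of order 3 at -11/7, modulus 11/7.
The radius of convergence is the smallest modulus among the singular points: 11/7.
At the order-3 pole -11/7 set g(α) = (α - (-11/7))^3*f(α) = -37/8.
Order-3 pole: residue = g''(a)/2; g''(-11/7) = 0, so the residue is 0.


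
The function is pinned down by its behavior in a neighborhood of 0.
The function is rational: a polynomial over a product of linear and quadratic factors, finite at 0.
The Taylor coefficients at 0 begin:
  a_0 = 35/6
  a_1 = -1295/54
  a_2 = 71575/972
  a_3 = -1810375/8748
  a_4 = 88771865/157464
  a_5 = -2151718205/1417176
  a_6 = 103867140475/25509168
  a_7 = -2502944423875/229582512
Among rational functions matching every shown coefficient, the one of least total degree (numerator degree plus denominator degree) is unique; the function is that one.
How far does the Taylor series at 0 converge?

The radius of convergence is 4/3 - (1/21)*sqrt(406).

No rational of total degree below 3 reproduces all 8 coefficients; solving the [0/3] Pade equations on them gives f(τ) = 5/((τ + 1)*(τ**2 + 8*τ/3 + 6/7)), whose expansion matches every shown term.
Denominator factor (τ**2 + 8*τ/3 + 6/7): discriminant 232/63, real irrational roots -4/3 + (1/21)*sqrt(406) and -4/3 - (1/21)*sqrt(406); poles of order 1, moduli 4/3 - (1/21)*sqrt(406) and 4/3 + (1/21)*sqrt(406).
Denominator factor (τ + 1): pole of order 1 at -1, modulus 1.
The radius of convergence is the smallest modulus among the singular points: 4/3 - (1/21)*sqrt(406).


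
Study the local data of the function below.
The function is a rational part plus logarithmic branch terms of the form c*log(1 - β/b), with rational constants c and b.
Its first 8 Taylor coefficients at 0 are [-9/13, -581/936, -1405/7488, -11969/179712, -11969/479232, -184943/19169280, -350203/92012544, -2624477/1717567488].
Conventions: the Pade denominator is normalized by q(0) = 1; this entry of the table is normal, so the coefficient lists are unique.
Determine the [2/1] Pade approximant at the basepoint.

Taylor coefficients needed (read off): a_0 = -9/13, a_1 = -581/936, a_2 = -1405/7488, a_3 = -11969/179712.
Write the denominator as Q(β) = 1 + q1*β. Requiring Q*f - P = O(β^4) with deg P <= 2 kills the coefficients of β^3..β^3 in Q*f:
  β^3: a_3 + q1*a_2 = 0, i.e. -11969/179712 + (-1405/7488)*q1 = 0.
Solving this linear system: q1 = -11969/33720.
The numerator is Q*f truncated at degree 2: P0 = a_0 = -9/13; P1 = a_1 + q1*a_0 = -18967/50580; P2 = a_2 + q1*a_1 = 39689/1213920.

The Pade approximant has numerator coefficients [-9/13, -18967/50580, 39689/1213920]; denominator coefficients [1, -11969/33720].


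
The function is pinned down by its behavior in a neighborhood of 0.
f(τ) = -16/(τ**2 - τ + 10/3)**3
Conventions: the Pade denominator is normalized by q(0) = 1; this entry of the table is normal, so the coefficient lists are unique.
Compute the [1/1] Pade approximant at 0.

The Pade approximant has numerator coefficients [-54/125, -351/625]; denominator coefficients [1, 2/5].

Taylor coefficients needed (expand at 0): a_0 = -54/125, a_1 = -243/625, a_2 = 486/3125.
Write the denominator as Q(τ) = 1 + q1*τ. Requiring Q*f - P = O(τ^3) with deg P <= 1 kills the coefficients of τ^2..τ^2 in Q*f:
  τ^2: a_2 + q1*a_1 = 0, i.e. 486/3125 + (-243/625)*q1 = 0.
Solving this linear system: q1 = 2/5.
The numerator is Q*f truncated at degree 1: P0 = a_0 = -54/125; P1 = a_1 + q1*a_0 = -351/625.


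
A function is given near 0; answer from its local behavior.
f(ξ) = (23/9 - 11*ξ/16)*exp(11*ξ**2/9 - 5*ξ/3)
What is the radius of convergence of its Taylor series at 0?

The factor exp(11*ξ**2/9 - 5*ξ/3) is entire and contributes no finite singular point.
The polynomial part has no poles.
No finite singular points: the Taylor series at 0 converges everywhere.

The radius of convergence is infinite.


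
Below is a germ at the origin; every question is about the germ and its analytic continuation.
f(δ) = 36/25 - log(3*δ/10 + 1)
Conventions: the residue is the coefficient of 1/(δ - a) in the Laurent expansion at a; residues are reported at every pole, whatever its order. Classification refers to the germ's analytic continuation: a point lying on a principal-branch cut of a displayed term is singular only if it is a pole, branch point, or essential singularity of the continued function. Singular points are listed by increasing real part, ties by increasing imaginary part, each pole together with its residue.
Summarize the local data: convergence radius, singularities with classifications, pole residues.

Radius of convergence at 0: 10/3.
At -10/3: a logarithmic branch point.

Branch term (-1)*log(1 - δ/(-10/3)): its argument vanishes at δ = -10/3, a logarithmic branch point, modulus 10/3.
The radius of convergence is the smallest modulus among the singular points: 10/3.
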